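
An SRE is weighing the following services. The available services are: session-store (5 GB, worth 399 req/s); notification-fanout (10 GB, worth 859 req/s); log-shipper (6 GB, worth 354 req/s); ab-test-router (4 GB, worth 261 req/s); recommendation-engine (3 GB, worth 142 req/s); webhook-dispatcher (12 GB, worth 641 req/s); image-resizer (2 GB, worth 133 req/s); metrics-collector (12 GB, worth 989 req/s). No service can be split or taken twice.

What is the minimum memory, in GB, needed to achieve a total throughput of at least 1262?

Need the lightest bundle worth ≥ 1262.
notification-fanout + ab-test-router + recommendation-engine reaches 1262 using 17 GB.
Below 17 GB the best achievable stays under 1262.

17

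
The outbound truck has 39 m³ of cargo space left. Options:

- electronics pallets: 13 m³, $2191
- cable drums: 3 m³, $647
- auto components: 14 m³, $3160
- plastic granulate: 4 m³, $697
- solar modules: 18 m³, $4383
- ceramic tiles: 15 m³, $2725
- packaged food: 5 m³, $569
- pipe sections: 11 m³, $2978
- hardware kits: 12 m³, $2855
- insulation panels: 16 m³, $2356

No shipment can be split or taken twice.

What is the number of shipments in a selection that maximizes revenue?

3

The maximum revenue within 39 m³ is 8993.
For example auto components + pipe sections + hardware kits achieves it, using 37 m³.
All optima have 3 shipments.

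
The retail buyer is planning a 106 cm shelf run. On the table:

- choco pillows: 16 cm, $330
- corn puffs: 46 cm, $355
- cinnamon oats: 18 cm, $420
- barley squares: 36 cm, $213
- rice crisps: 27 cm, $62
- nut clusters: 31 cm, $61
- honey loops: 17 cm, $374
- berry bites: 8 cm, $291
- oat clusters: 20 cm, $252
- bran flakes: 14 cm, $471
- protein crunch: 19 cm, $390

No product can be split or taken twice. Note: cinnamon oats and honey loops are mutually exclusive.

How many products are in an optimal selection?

The maximum weekly sales within 106 cm is 2154.
For example choco pillows + cinnamon oats + berry bites + oat clusters + bran flakes + protein crunch achieves it, using 95 cm.
Any selection reaching 2154 contains exactly 6 products.

6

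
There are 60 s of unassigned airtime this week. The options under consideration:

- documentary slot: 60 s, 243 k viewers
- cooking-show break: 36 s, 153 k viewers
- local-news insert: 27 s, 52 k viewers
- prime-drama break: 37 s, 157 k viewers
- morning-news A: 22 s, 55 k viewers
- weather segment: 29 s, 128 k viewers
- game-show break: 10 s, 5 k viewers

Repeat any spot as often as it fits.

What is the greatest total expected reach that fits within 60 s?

256

By expected reach per s: weather segment 4.41, cooking-show break 4.25, prime-drama break 4.24 lead.
Best packing: 2×weather segment — 58 s, 256 total.
The spare 2 s is too small for any remaining spot, and no exchange beats 256.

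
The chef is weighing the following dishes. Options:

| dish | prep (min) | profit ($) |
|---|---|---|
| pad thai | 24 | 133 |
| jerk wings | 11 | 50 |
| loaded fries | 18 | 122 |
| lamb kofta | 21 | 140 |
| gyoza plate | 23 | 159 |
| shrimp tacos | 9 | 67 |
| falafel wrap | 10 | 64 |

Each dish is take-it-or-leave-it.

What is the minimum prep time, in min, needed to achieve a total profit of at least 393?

58

Look for the lowest-prep combination reaching 393.
loaded fries + lamb kofta + shrimp tacos + falafel wrap: 393 profit at 58 min.
Below 58 min the best achievable stays under 393.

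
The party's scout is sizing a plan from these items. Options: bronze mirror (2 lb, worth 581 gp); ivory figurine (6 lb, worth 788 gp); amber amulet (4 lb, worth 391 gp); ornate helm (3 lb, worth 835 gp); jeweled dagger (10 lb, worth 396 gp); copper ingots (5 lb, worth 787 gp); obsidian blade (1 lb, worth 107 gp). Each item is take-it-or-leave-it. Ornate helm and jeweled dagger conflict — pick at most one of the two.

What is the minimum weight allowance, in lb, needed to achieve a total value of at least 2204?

Look for the lowest-weight combination reaching 2204.
bronze mirror + ivory figurine + ornate helm: 2204 value at 11 lb.
Below 11 lb the best achievable stays under 2204.

11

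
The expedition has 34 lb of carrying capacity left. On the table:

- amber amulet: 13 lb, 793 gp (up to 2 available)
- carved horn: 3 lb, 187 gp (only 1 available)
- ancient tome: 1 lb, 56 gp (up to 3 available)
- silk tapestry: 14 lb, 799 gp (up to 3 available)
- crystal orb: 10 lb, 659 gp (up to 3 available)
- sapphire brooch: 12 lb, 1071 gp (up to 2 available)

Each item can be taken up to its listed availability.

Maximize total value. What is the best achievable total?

2801

Best packing: crystal orb + 2×sapphire brooch — 34 lb, 2801 total.
Every other selection either busts 34 lb or exceeds an availability limit or fails to beat 2801.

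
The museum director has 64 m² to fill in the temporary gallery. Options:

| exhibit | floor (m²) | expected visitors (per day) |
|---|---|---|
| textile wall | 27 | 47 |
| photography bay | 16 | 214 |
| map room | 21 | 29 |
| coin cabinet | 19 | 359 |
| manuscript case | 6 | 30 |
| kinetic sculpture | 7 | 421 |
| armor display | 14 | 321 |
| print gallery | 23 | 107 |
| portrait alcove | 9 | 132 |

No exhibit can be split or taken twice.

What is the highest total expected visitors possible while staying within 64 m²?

By expected visitors per m²: kinetic sculpture 60.14, armor display 22.93, coin cabinet 18.89 lead.
Filling by ratio: coin cabinet + manuscript case + kinetic sculpture + armor display + portrait alcove for 1263, with 9 m² left unused.
The 9 m² tied up in portrait alcove is better spent on photography bay — total rises to 1345 (62 m²).
Runner-up photography bay + coin cabinet + kinetic sculpture + armor display tops out at 1315.

1345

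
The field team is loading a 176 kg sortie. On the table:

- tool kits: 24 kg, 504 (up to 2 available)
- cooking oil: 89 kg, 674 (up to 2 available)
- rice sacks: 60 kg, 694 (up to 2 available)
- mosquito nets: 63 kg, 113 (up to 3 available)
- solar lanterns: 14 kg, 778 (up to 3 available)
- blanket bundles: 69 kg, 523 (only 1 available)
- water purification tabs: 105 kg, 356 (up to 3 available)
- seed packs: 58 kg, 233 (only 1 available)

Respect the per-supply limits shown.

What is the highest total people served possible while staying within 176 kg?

4036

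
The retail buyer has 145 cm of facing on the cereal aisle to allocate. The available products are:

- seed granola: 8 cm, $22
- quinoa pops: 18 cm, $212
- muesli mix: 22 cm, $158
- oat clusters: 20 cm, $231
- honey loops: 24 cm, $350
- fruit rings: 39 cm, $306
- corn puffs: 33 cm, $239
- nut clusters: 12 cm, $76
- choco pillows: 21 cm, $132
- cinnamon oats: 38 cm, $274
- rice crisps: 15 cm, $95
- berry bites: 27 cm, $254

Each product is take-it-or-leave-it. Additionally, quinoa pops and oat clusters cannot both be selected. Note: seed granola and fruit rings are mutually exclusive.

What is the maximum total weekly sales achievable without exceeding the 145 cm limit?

Taking oat clusters + honey loops + fruit rings + corn puffs + berry bites: 143 cm used, 1380 in weekly sales.
Nothing else feasible within 145 cm beats 1380.

1380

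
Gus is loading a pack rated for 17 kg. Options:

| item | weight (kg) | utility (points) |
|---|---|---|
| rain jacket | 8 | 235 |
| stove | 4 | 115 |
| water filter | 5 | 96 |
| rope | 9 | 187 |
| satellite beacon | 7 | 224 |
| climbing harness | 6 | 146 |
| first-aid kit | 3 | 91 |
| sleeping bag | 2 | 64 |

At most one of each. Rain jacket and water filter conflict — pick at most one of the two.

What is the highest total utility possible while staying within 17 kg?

523

Density check — satellite beacon 32.00, sleeping bag 32.00, first-aid kit 30.33, rain jacket 29.38 are the best per kg.
A density-first pass picks stove + satellite beacon + first-aid kit + sleeping bag — 494 at 16 kg.
Dropping stove and first-aid kit frees 7 kg; slotting in rain jacket (8 kg) lifts the total to 523 at 17 kg.
Runner-up rain jacket + stove + first-aid kit + sleeping bag tops out at 505.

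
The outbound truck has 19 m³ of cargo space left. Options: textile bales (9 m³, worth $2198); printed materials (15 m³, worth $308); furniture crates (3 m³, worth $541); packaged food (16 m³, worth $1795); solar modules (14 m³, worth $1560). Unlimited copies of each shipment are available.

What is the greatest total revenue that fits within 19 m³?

4396

Ranking by ratio (revenue/m³): textile bales 244.22, furniture crates 180.33, packaged food 112.19.
2×textile bales uses 18 of the 19 m³ and totals 4396.
That's the maximum — no swap from here does better than 4396.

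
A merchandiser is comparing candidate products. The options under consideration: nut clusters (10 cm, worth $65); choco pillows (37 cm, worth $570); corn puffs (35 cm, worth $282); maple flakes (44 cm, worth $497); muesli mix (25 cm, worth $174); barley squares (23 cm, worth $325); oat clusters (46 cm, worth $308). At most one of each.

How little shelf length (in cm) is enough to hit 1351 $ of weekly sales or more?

104

Need the lightest bundle worth ≥ 1351.
Taking choco pillows + maple flakes + barley squares gives 1392 (≥ 1351) for 104 cm.
No combination under 104 cm hits 1351.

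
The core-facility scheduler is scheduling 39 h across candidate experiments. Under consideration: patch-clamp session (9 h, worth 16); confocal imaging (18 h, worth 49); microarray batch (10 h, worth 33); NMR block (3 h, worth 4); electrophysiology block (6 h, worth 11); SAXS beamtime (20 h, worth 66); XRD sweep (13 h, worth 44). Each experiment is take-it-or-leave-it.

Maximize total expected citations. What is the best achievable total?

121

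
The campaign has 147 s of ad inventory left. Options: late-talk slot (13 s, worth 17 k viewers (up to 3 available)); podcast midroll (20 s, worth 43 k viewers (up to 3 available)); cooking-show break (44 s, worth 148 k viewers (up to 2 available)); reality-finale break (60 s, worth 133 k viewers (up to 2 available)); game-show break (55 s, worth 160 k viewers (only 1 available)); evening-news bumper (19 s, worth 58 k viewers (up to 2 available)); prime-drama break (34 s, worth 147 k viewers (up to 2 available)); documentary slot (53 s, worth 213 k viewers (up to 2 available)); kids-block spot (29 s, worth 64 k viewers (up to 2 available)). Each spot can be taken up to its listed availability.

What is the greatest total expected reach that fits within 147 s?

573

A density-first pass picks evening-news bumper + 2×prime-drama break + documentary slot — 565 at 140 s.
The 53 s tied up in evening-news bumper and prime-drama break is better spent on documentary slot — total rises to 573 (140 s).
Every other selection either busts 147 s or exceeds an availability limit or fails to beat 573.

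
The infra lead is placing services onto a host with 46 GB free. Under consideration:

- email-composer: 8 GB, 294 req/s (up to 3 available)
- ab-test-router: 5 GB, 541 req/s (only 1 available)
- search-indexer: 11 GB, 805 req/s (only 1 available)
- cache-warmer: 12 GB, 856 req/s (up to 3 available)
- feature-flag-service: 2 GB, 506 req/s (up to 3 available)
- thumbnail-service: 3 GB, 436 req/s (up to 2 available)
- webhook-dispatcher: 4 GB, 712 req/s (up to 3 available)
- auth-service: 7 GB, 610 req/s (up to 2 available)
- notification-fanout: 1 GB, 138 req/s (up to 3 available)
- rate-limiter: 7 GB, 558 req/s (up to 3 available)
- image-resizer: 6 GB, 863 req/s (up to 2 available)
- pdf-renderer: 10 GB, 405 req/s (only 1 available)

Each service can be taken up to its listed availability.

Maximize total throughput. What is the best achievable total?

7276

Greedy by ratio would take ab-test-router + 3×feature-flag-service + 2×thumbnail-service + 3×webhook-dispatcher + 3×notification-fanout + 2×image-resizer: 44 GB used, total 7207.
Dropping ab-test-router frees 5 GB; slotting in auth-service (7 GB) lifts the total to 7276 at 46 GB.
Every other selection either busts 46 GB or exceeds an availability limit or fails to beat 7276.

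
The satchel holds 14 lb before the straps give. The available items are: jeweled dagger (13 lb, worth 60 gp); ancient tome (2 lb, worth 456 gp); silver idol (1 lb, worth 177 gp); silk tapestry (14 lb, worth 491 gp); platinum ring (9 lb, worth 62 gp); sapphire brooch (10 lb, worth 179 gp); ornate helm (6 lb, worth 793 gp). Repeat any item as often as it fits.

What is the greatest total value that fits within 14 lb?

3192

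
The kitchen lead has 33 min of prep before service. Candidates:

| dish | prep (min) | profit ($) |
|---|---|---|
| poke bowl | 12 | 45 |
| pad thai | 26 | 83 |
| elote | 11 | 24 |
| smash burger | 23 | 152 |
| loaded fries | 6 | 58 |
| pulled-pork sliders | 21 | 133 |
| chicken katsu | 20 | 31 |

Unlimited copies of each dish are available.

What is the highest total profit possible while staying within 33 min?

290

By profit per min: loaded fries 9.67, smash burger 6.61, pulled-pork sliders 6.33, poke bowl 3.75 lead.
Best packing: 5×loaded fries — 30 min, 290 total.
No other feasible combination exceeds 290.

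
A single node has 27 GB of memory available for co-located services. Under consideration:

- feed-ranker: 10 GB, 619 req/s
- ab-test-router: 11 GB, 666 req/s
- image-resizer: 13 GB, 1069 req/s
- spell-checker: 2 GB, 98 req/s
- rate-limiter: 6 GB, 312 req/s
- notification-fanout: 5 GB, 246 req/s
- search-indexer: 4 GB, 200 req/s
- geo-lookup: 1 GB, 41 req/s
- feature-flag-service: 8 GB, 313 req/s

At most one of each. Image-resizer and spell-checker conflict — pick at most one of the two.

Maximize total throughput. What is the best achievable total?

The ratio ordering already packs tightly: feed-ranker + image-resizer + search-indexer, 27 GB, 1888.
The closest alternative, ab-test-router + image-resizer + geo-lookup, reaches only 1776.

1888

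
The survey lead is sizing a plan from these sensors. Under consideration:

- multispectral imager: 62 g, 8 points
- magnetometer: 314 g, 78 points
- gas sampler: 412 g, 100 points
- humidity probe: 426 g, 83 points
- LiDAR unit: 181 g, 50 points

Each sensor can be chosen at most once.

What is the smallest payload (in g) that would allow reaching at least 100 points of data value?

412

Minimise g subject to total data value ≥ 100.
gas sampler reaches 100 using 412 g.
No combination under 412 g hits 100.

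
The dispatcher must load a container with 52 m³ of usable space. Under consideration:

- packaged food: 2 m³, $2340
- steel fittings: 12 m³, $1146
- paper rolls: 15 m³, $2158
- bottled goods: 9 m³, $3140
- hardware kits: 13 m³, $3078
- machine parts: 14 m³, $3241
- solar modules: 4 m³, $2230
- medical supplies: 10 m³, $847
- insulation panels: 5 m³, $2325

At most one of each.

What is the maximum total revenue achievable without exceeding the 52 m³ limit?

The ratio ordering already packs tightly: packaged food + bottled goods + hardware kits + machine parts + solar modules + insulation panels, 47 m³, 16354.

16354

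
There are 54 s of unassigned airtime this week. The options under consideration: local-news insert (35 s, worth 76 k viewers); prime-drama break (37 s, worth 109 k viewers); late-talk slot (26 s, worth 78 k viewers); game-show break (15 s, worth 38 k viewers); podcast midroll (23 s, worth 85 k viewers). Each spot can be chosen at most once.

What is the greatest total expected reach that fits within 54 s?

163

Best packing: late-talk slot + podcast midroll — 49 s, 163 total.
An exhaustive check of the 32 subsets confirms 163.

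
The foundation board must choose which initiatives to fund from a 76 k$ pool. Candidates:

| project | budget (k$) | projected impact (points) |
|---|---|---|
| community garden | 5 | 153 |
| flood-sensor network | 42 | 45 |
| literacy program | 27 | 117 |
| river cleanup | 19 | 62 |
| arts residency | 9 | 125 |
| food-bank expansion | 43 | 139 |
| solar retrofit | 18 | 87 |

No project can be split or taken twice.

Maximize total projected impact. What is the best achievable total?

By projected impact per k$: community garden 30.60, arts residency 13.89, solar retrofit 4.83, literacy program 4.33 lead.
Filling by ratio: community garden + literacy program + arts residency + solar retrofit for 482, with 17 k$ left unused.
The 27 k$ tied up in literacy program is better spent on food-bank expansion — total rises to 504 (75 k$).
Runner-up community garden + literacy program + arts residency + solar retrofit tops out at 482.

504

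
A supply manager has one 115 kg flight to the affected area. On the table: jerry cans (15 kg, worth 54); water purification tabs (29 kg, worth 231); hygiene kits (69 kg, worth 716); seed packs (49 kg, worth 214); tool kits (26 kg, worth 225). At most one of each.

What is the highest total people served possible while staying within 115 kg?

1001

Greedy by ratio would take jerry cans + hygiene kits + tool kits: 110 kg used, total 995.
The 26 kg tied up in tool kits is better spent on water purification tabs — total rises to 1001 (113 kg).
The closest alternative, jerry cans + hygiene kits + tool kits, reaches only 995.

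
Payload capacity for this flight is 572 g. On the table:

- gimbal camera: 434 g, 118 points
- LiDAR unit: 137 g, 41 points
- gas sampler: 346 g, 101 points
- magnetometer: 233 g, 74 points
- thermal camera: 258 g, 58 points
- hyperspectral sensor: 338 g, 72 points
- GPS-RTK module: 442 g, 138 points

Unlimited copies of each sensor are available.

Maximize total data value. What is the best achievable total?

164

Filling by ratio: 2×magnetometer for 148, with 106 g left unused.
Replace 2×magnetometer with 4×LiDAR unit: the trade gains 16 net, giving 164 at 548 g.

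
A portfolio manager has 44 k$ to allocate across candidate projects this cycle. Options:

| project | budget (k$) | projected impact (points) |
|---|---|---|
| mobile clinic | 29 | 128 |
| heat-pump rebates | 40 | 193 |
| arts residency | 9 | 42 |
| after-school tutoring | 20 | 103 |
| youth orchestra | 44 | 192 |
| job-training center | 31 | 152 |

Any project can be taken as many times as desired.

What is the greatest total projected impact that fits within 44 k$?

206

Ranking by ratio (projected impact/k$): after-school tutoring 5.15, job-training center 4.90, heat-pump rebates 4.83.
2×after-school tutoring uses 40 of the 44 k$ and totals 206.
That's the maximum — no swap from here does better than 206.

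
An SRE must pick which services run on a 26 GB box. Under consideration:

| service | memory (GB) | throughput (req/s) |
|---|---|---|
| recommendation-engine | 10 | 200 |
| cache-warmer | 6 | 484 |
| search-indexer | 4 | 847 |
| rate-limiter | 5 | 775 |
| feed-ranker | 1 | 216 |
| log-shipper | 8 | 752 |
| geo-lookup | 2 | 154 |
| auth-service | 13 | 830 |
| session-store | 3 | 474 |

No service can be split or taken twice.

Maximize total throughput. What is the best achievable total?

The ratio heuristic lands on search-indexer + rate-limiter + feed-ranker + log-shipper + geo-lookup + session-store (3218) but leaves 3 GB idle.
The 3 GB tied up in feed-ranker and geo-lookup is better spent on cache-warmer — total rises to 3332 (26 GB).
Next best is cache-warmer + search-indexer + rate-limiter + feed-ranker + log-shipper + geo-lookup at 3228 (26 GB) — short by 104.

3332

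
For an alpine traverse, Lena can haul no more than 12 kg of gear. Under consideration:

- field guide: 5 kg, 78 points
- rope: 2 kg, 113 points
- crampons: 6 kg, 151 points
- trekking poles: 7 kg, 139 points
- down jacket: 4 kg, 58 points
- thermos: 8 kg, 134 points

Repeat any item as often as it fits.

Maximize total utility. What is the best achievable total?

678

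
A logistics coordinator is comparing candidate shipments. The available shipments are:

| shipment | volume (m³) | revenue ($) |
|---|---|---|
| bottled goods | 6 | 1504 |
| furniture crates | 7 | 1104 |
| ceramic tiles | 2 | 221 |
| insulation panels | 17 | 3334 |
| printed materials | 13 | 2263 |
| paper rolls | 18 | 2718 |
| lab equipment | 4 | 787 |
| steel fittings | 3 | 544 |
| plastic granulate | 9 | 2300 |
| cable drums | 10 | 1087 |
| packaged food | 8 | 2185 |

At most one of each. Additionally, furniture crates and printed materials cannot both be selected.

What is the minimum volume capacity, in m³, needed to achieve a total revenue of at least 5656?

23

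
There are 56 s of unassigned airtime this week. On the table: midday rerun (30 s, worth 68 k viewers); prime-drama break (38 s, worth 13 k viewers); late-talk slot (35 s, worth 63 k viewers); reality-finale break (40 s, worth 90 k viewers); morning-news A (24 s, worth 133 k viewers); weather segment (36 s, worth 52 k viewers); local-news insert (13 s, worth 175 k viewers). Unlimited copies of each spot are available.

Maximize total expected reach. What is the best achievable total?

700

4×local-news insert uses 52 of the 56 s and totals 700.
Nothing else within 56 s beats 700.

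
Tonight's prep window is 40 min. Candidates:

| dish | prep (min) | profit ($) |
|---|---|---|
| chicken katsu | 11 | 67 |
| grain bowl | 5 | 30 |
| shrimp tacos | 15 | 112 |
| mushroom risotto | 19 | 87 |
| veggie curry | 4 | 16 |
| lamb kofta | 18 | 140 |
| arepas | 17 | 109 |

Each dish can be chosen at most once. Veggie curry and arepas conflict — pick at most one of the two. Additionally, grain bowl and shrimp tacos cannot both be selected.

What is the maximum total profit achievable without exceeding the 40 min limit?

279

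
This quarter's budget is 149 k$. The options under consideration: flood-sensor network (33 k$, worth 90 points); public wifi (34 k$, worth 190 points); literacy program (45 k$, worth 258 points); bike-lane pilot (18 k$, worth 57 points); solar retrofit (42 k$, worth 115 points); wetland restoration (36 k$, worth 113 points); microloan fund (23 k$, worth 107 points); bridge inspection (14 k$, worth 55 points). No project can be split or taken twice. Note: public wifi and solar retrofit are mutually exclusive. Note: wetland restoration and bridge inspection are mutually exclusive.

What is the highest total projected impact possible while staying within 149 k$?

700

Greedy by ratio would take public wifi + literacy program + bike-lane pilot + microloan fund + bridge inspection: 134 k$ used, total 667.
The 18 k$ tied up in bike-lane pilot is better spent on flood-sensor network — total rises to 700 (149 k$).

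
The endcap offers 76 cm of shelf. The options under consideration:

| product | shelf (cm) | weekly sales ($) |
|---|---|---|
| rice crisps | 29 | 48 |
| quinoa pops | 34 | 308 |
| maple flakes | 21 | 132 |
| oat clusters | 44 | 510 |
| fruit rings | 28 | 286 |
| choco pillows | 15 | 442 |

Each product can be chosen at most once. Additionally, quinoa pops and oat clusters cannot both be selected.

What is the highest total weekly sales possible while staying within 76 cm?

Ranking by ratio (weekly sales/cm): choco pillows 29.47, oat clusters 11.59, fruit rings 10.21.
Oat clusters + choco pillows uses 59 of the 76 cm and totals 952.
Every other selection either busts 76 cm or breaks a pairing rule or fails to beat 952.

952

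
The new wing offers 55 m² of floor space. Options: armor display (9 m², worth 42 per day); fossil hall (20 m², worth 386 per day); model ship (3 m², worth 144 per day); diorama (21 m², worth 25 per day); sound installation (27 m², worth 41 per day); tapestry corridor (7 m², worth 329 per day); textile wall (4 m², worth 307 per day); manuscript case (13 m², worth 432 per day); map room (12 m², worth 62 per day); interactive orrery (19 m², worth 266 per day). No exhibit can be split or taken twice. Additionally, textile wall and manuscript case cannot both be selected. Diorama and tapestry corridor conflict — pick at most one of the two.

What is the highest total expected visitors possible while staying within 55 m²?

1432

Ranking by ratio (expected visitors/m²): textile wall 76.75, model ship 48.00, tapestry corridor 47.00.
Best packing: fossil hall + model ship + tapestry corridor + textile wall + interactive orrery — 53 m², 1432 total.
Next best is fossil hall + model ship + tapestry corridor + manuscript case + map room at 1353 (55 m²) — short by 79.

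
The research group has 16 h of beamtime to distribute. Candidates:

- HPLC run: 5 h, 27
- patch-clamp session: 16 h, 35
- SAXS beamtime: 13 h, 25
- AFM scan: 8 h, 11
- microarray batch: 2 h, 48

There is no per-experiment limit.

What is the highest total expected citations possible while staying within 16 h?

384

Taking 8×microarray batch: 16 h used, 384 in expected citations.
No other feasible combination exceeds 384.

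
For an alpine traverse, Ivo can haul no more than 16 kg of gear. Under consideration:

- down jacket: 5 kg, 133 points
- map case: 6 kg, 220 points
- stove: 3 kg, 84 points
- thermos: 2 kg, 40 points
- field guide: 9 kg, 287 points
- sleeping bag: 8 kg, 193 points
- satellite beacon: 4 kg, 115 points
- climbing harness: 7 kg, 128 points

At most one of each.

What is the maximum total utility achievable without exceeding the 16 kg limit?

507

The ratio ordering already packs tightly: map case + field guide, 15 kg, 507.
Runner-up stove + field guide + satellite beacon tops out at 486.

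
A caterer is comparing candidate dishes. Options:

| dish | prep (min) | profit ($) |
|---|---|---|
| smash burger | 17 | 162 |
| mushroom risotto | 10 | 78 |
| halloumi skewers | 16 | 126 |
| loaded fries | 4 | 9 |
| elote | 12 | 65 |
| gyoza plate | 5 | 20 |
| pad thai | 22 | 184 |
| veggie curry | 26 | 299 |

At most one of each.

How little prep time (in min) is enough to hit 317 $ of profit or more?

31

Look for the lowest-prep combination reaching 317.
gyoza plate + veggie curry reaches 319 using 31 min.
No combination under 31 min hits 317.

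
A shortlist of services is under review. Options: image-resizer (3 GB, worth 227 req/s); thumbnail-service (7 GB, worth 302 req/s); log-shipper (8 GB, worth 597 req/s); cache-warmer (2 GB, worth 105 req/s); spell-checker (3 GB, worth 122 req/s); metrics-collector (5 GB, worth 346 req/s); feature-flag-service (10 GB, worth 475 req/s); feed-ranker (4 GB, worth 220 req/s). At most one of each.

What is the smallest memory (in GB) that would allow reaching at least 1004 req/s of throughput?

15

Look for the lowest-memory combination reaching 1004.
log-shipper + cache-warmer + metrics-collector: 1048 throughput at 15 GB.
No combination under 15 GB hits 1004.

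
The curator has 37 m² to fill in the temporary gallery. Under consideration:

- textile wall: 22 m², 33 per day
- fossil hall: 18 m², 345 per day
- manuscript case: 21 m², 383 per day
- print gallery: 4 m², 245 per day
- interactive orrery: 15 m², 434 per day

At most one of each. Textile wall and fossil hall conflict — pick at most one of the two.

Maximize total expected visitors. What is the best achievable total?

The ratio ordering already packs tightly: fossil hall + print gallery + interactive orrery, 37 m², 1024.
Next best is manuscript case + interactive orrery at 817 (36 m²) — short by 207.

1024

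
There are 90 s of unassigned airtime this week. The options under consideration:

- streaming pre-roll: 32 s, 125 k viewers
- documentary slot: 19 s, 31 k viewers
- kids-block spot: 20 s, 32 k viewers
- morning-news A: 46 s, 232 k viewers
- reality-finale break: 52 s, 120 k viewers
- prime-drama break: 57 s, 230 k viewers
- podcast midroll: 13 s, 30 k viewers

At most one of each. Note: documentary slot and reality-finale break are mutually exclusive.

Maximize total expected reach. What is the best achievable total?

By expected reach per s: morning-news A 5.04, prime-drama break 4.04, streaming pre-roll 3.91 lead.
Streaming pre-roll + morning-news A uses 78 of the 90 s and totals 357.
That's the maximum — no feasible swap from here does better than 357.

357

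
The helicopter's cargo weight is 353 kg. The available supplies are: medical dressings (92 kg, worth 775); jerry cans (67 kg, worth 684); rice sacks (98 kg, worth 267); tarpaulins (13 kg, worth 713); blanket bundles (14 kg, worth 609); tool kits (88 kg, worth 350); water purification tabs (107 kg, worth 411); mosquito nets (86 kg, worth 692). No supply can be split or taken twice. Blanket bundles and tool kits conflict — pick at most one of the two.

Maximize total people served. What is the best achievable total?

Best packing: medical dressings + jerry cans + tarpaulins + blanket bundles + mosquito nets — 272 kg, 3473 total.

3473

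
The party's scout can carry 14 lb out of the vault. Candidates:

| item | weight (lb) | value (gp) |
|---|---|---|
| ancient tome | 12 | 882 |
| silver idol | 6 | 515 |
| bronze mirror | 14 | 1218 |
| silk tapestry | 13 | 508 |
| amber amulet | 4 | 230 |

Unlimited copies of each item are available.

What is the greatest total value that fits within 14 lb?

1218

The ratio ordering already packs tightly: bronze mirror, 14 lb, 1218.
That's the maximum — no swap from here does better than 1218.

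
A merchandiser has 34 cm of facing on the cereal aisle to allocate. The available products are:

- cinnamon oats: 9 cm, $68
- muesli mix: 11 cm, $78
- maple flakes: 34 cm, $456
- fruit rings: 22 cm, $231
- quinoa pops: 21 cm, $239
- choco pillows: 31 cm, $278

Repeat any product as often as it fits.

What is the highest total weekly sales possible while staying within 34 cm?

456

By weekly sales per cm: maple flakes 13.41, quinoa pops 11.38, fruit rings 10.50, choco pillows 8.97 lead.
The ratio ordering already packs tightly: maple flakes, 34 cm, 456.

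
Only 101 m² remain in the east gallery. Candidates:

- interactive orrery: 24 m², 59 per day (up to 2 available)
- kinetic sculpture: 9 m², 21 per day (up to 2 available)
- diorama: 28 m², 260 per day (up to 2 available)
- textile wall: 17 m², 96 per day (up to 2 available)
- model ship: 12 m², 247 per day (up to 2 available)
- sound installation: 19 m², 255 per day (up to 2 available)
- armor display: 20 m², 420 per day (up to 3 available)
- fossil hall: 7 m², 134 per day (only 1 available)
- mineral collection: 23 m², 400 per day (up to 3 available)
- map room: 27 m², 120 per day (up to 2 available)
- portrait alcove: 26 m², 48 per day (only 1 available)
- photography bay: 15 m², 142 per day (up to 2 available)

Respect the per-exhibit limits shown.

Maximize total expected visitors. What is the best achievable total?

Density check — armor display 21.00, model ship 20.58, fossil hall 19.14, mineral collection 17.39 are the best per m².
Best packing: kinetic sculpture + 2×model ship + 3×armor display + fossil hall — 100 m², 1909 total.
The spare 1 m² is too small for any remaining exhibit, and no exchange beats 1909.

1909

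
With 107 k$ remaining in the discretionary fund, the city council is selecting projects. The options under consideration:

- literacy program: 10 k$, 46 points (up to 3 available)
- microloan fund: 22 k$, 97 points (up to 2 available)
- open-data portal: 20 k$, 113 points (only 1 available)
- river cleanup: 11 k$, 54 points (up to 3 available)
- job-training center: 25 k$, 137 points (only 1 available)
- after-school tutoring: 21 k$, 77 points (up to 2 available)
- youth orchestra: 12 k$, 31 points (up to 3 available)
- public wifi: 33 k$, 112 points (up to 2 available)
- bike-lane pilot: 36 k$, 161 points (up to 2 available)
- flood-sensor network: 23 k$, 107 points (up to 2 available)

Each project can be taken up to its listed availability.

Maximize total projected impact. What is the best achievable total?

Density check — open-data portal 5.65, job-training center 5.48, river cleanup 4.91 are the best per k$.
Filling by ratio: open-data portal + 3×river cleanup + job-training center + flood-sensor network for 519, with 6 k$ left unused.
Replace job-training center with 3×literacy program: the trade gains 1 net, giving 520 at 106 k$.
That's the maximum — no swap from here does better than 520.

520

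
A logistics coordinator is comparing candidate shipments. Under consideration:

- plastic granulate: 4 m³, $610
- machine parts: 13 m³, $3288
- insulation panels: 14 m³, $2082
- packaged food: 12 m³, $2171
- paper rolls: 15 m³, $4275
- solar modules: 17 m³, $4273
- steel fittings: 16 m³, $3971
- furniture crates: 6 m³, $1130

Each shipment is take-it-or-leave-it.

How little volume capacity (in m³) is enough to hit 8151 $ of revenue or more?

Minimise m³ subject to total revenue ≥ 8151.
Taking paper rolls + steel fittings gives 8246 (≥ 8151) for 31 m³.
Below 31 m³ the best achievable stays under 8151.

31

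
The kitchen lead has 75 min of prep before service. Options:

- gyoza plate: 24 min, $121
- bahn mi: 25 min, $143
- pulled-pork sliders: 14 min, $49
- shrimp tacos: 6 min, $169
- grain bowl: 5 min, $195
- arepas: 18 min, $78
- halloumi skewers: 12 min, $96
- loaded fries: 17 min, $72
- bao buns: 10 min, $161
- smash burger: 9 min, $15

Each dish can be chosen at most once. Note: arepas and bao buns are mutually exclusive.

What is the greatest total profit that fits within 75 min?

836

Taking bahn mi + shrimp tacos + grain bowl + halloumi skewers + loaded fries + bao buns: 75 min used, 836 in profit.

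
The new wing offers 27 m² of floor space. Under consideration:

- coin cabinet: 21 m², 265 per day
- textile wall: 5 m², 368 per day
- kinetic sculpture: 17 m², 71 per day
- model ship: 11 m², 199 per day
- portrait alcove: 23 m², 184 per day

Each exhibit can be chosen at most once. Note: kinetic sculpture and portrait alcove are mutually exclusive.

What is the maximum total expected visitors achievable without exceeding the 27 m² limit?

633

Ranking by ratio (expected visitors/m²): textile wall 73.60, model ship 18.09, coin cabinet 12.62, portrait alcove 8.00.
The ratio heuristic lands on textile wall + model ship (567) but leaves 11 m² idle.
Replace model ship with coin cabinet: the trade gains 66 net, giving 633 at 26 m².
Next best is textile wall + model ship at 567 (16 m²) — short by 66.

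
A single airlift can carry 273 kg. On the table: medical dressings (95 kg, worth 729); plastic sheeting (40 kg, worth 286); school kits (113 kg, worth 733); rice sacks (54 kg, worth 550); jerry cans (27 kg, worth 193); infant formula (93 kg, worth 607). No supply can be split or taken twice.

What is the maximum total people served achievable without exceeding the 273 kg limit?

2079

Filling by ratio: medical dressings + plastic sheeting + rice sacks + jerry cans for 1758, with 57 kg left unused.
Replace plastic sheeting with infant formula: the trade gains 321 net, giving 2079 at 269 kg.
An exhaustive check of the 64 subsets confirms 2079.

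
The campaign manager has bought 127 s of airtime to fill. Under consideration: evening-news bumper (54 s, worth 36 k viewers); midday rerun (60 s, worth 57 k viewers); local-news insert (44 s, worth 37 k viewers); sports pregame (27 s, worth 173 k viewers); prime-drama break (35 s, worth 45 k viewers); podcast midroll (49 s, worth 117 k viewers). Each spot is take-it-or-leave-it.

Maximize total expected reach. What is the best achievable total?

Best packing: sports pregame + prime-drama break + podcast midroll — 111 s, 335 total.
Next best is local-news insert + sports pregame + podcast midroll at 327 (120 s) — short by 8.

335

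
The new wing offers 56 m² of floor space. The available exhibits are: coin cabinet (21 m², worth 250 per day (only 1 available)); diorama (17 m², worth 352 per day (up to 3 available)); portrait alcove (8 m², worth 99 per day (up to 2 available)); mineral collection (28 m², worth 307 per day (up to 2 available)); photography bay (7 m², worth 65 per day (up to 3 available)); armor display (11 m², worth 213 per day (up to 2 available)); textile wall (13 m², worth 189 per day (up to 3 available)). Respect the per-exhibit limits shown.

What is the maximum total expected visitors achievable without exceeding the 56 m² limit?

1130

Ranking by ratio (expected visitors/m²): diorama 20.71, armor display 19.36, textile wall 14.54, portrait alcove 12.38.
Taking the top-ratio exhibits first gives 3×diorama for 1056 (51 m²).
Dropping diorama frees 17 m²; slotting in 2×armor display (22 m²) lifts the total to 1130 at 56 m².
No other feasible combination exceeds 1130.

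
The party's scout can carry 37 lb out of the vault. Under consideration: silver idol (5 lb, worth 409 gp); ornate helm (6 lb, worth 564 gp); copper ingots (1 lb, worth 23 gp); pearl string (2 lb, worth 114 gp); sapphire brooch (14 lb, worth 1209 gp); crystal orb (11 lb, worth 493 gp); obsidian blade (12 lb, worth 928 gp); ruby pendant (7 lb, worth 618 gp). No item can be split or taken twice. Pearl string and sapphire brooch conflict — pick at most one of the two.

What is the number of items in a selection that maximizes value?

The maximum value within 37 lb is 3110.
silver idol + ornate helm + sapphire brooch + obsidian blade hits 3110 at 37 lb.
All optima have 4 items.

4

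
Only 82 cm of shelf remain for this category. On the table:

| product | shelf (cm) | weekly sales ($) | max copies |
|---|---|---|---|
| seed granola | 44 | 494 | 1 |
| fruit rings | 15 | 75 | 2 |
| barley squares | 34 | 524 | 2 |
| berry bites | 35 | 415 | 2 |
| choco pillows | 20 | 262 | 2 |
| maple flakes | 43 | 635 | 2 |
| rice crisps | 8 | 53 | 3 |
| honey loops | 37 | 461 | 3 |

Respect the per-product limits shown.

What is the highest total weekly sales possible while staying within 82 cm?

1159

Greedy by ratio would take 2×barley squares + rice crisps: 76 cm used, total 1101.
Replace barley squares and rice crisps with maple flakes: the trade gains 58 net, giving 1159 at 77 cm.
That's the maximum — no swap from here does better than 1159.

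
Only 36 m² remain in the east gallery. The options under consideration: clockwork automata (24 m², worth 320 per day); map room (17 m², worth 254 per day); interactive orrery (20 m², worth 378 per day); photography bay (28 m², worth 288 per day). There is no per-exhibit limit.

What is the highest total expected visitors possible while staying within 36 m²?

The ratio heuristic lands on interactive orrery (378) but leaves 16 m² idle.
Dropping interactive orrery frees 20 m²; slotting in 2×map room (34 m²) lifts the total to 508 at 34 m².
No other feasible combination exceeds 508.

508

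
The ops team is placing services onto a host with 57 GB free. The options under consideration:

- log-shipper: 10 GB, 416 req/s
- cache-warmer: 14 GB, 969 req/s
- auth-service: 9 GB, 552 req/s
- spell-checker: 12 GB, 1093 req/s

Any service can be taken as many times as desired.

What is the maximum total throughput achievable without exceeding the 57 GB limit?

Auth-service + 4×spell-checker uses 57 of the 57 GB and totals 4924.
No other feasible combination exceeds 4924.

4924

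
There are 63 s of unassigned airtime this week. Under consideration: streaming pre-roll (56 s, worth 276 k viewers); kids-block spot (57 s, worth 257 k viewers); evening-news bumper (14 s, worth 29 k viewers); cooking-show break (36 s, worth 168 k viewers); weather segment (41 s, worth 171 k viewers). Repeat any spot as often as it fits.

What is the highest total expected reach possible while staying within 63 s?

Taking streaming pre-roll: 56 s used, 276 in expected reach.
The spare 7 s is too small for any remaining spot, and no exchange beats 276.

276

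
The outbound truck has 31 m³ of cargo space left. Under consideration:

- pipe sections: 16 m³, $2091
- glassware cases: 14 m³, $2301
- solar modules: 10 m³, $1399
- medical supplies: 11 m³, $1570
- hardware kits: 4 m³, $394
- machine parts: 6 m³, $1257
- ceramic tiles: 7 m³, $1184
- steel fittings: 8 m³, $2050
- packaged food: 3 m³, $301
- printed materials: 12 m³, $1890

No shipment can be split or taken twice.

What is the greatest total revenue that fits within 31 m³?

A density-first pass picks solar modules + machine parts + ceramic tiles + steel fittings — 5890 at 31 m³.
Dropping solar modules and ceramic tiles frees 17 m³; slotting in glassware cases + packaged food (17 m³) lifts the total to 5909 at 31 m³.
No other feasible combination exceeds 5909.

5909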